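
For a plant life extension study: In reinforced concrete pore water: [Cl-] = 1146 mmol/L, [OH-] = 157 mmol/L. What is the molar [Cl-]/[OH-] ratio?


Threshold parameter = [Cl-] / [OH-] (molar basis; both in mmol/L, so units cancel)
Ratio = 1146 / 157 = 7.3

7.3


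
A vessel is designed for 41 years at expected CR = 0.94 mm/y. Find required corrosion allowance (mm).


Corrosion allowance = CR × design life
CA = 0.94 * 41 = 38.54 mm

38.54 mm


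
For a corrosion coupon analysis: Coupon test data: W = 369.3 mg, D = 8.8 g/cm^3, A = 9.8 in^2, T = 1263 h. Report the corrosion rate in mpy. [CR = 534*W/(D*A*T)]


Apply the mpy weight-loss relation: CR = 534 * W / (D * A * T)
Numerator: 534 * 369.3 = 197206.2
Denominator: 8.8 * 9.8 * 1263 = 108921.12
CR = 197206.2 / 108921.12 = 1.81054 mpy

1.81054 mpy


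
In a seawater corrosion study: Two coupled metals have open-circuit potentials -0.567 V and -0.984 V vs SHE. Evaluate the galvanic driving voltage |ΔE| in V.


Driving voltage is the absolute potential difference.
|ΔE| = |-0.567 − (-0.984)| = 0.417 V

0.417 V


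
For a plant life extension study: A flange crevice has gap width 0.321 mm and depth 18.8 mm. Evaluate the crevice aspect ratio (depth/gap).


Aspect ratio = depth / gap
Ratio = 18.8 / 0.321 = 58.6

58.6


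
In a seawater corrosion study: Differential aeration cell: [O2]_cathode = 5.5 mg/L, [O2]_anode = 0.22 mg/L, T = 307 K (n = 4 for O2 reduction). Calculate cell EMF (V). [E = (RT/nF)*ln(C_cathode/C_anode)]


Apply the Nernst concentration-cell relation: E = (RT/nF)*ln(C_cathode/C_anode)
RT/nF = 8.314*307/(4*96485) = 0.00661346 V
ln(5.5/0.22) = 3.21888
E = 0.00661346 * 3.21888 = 0.02129 V

0.02129 V


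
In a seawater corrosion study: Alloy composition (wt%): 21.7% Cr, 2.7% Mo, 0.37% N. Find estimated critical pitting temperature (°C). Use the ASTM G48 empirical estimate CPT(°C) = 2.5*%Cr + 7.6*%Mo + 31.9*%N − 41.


Apply the ASTM G48 empirical CPT estimate: CPT(°C) = 2.5*%Cr + 7.6*%Mo + 31.9*%N − 41
2.5*21.7 = 54.25; 7.6*2.7 = 20.52; 31.9*0.37 = 11.803
CPT = 54.25 + 20.52 + 11.803 − 41 = 45.573 °C
Rounded to 0.1 °C: CPT ≈ 45.6 °C

45.6 °C


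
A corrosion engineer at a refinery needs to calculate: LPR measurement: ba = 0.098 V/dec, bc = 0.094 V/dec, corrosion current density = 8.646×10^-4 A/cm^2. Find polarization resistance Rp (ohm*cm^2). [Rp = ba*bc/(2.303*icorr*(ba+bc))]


Apply the Stern-Geary equation: Rp = ba*bc / (2.303*icorr*(ba+bc))
ba*bc = 0.098*0.094 = 0.009212
ba+bc = 0.192; 2.303*icorr*(ba+bc) = 2.303*8.646×10^-4*0.192 = 3.8230537×10^-4
Rp = 0.009212 / 3.8230537×10^-4 = 24.1 ohm*cm^2

24.1 ohm*cm^2


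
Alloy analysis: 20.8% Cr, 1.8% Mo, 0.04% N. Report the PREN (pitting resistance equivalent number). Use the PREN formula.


Apply the PREN formula: PREN = Cr + 3.3*Mo + 16*N
PREN = 20.8 + 3.3*1.8 + 16*0.04
PREN = 20.8 + 5.94 + 0.64 = 27.38

27.38


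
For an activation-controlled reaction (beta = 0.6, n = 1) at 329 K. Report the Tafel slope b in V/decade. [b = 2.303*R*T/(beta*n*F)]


Apply the Tafel slope relation: b = 2.303*R*T/(beta*n*F)
Numerator: 2.303 * 8.314 * 329 = 6299.41
Denominator: 0.6 * 1 * 96485 = 57891.0
b = 6299.41 / 57891.0 = 0.109 V/decade

0.109 V/decade


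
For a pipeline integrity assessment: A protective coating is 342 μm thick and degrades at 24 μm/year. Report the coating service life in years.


Service life = thickness / degradation rate
Life = 342 / 24 = 14.3 years

14.3 years


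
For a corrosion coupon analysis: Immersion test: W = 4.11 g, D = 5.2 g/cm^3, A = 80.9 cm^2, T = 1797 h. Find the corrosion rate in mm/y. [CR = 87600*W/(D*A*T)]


Apply the mm/y weight-loss relation: CR = 87600 * W / (D * A * T)
Numerator: 87600 * 4.11 = 360036.0
Denominator: 5.2 * 80.9 * 1797 = 755961.96
CR = 360036.0 / 755961.96 = 0.47626 mm/y

0.47626 mm/y


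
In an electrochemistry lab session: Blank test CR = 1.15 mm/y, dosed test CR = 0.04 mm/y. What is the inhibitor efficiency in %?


Apply the inhibitor-efficiency definition: IE = (CR_blank − CR_inh)/CR_blank × 100
IE = (1.15 − 0.04) / 1.15 × 100
IE = 1.11 / 1.15 × 100 = 96.5 %

96.5 %


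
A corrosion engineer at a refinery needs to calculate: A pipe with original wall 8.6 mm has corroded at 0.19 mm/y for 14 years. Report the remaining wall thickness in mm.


Remaining wall = original − CR × time
t = 8.6 − 0.19*14 = 8.6 − 2.66 = 5.94 mm

5.94 mm


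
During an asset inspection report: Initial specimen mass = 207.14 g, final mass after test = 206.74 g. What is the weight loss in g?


Weight loss = initial − final
WL = 207.14 − 206.74 = 0.4 g

0.4 g


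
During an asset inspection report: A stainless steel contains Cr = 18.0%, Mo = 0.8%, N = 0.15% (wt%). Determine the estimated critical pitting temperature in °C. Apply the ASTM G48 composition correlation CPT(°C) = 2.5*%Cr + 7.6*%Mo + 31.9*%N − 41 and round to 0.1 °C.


Apply the ASTM G48 empirical CPT estimate: CPT(°C) = 2.5*%Cr + 7.6*%Mo + 31.9*%N − 41
2.5*18.0 = 45; 7.6*0.8 = 6.08; 31.9*0.15 = 4.785
CPT = 45 + 6.08 + 4.785 − 41 = 14.865 °C
Rounded to 0.1 °C: CPT ≈ 14.9 °C

14.9 °C


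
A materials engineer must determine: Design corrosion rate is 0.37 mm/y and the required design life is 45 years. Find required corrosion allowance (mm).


Corrosion allowance = CR × design life
CA = 0.37 * 45 = 16.65 mm

16.65 mm


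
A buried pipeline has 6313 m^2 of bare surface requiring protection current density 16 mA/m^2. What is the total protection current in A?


I = area * current density, then convert mA → A (÷1000)
I = 6313 * 16 / 1000 = 101.01 A

101.01 A


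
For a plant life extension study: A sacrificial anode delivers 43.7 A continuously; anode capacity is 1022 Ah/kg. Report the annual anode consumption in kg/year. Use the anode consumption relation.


Annual consumption = current * hours per year / capacity
Rate = 43.7 * 8760 / 1022 = 374.6 kg/year

374.6 kg/year


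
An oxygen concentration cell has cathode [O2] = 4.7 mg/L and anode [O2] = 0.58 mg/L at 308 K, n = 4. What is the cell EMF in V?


Apply the Nernst concentration-cell relation: E = (RT/nF)*ln(C_cathode/C_anode)
RT/nF = 8.314*308/(4*96485) = 0.006635 V
ln(4.7/0.58) = 2.09229
E = 0.006635 * 2.09229 = 0.01388 V

0.01388 V


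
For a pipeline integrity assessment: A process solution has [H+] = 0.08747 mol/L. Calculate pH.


pH = −log10[H+]
pH = −log10(0.08747) = 1.06

1.06


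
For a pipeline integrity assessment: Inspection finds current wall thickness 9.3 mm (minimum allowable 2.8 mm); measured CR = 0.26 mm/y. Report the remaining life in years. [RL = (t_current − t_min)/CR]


Apply the remaining-life relation: RL = (t_current − t_min) / CR
RL = (9.3 − 2.8) / 0.26 = 6.5 / 0.26 = 25.0 years

25.0 years


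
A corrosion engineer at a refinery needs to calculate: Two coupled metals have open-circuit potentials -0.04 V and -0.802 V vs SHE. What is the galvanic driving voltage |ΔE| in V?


Driving voltage is the absolute potential difference.
|ΔE| = |-0.04 − (-0.802)| = 0.762 V

0.762 V


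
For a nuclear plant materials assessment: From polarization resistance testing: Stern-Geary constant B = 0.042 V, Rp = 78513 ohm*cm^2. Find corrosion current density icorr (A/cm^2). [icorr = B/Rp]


Apply the Stern-Geary relation: icorr = B / Rp
icorr = 0.042 / 78513 = 5.349×10^-7 A/cm^2

5.349×10^-7 A/cm^2


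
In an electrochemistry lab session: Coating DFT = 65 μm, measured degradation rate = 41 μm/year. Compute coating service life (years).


Service life = thickness / degradation rate
Life = 65 / 41 = 1.6 years

1.6 years


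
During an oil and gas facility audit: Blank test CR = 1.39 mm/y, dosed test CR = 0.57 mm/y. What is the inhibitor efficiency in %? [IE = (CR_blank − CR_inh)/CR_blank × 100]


Apply the inhibitor-efficiency definition: IE = (CR_blank − CR_inh)/CR_blank × 100
IE = (1.39 − 0.57) / 1.39 × 100
IE = 0.82 / 1.39 × 100 = 59.0 %

59.0 %


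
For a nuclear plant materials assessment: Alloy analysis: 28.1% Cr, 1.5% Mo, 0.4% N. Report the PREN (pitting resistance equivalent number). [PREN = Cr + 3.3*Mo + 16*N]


Apply the PREN formula: PREN = Cr + 3.3*Mo + 16*N
PREN = 28.1 + 3.3*1.5 + 16*0.4
PREN = 28.1 + 4.95 + 6.4 = 39.45

39.45


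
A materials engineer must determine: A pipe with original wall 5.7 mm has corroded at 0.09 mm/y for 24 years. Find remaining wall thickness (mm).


Remaining wall = original − CR × time
t = 5.7 − 0.09*24 = 5.7 − 2.16 = 3.54 mm

3.54 mm


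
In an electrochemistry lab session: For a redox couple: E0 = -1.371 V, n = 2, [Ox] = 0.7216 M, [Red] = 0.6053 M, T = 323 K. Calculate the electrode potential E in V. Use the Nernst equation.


Apply the Nernst equation: E = E0 + (RT/nF)*ln([Ox]/[Red])
Step 1: RT/nF = 8.314*323/(2*96485) = 0.01391627 V
Step 2: [Ox]/[Red] = 0.7216/0.6053 = 1.192136
Step 3: ln(1.192136) = 0.175747
Step 4: correction = 0.01391627 * 0.175747 = 0.002 V
E = -1.371 + 0.002 = -1.369 V

-1.369 V


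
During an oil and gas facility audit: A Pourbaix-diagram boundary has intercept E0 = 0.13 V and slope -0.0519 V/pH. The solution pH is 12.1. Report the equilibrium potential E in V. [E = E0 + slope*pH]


Apply the Pourbaix line equation: E = E0 + slope*pH
E = 0.13 + (-0.0519)*12.1 = 0.13 + (-0.62799) = -0.49799 V
Rounded to 4 decimal places: E = -0.4980 V

-0.4980 V


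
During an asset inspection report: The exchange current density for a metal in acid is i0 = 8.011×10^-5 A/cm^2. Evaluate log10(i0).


i0 = 8.011×10^-5 A/cm^2
log10(i0) = -4.096

-4.096


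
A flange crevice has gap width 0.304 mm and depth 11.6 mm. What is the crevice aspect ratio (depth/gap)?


Aspect ratio = depth / gap
Ratio = 11.6 / 0.304 = 38.2

38.2


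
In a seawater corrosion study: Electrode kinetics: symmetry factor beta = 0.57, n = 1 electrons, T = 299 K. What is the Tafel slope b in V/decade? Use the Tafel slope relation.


Apply the Tafel slope relation: b = 2.303*R*T/(beta*n*F)
Numerator: 2.303 * 8.314 * 299 = 5725.0
Denominator: 0.57 * 1 * 96485 = 54996.45
b = 5725.0 / 54996.45 = 0.104 V/decade

0.104 V/decade


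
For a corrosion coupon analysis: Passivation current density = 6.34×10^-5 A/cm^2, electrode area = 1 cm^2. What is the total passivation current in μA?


I = i_pass * A, then convert A → μA (×10^6)
I = 6.34×10^-5 * 1 * 10^6 = 63.4 μA

63.4 μA


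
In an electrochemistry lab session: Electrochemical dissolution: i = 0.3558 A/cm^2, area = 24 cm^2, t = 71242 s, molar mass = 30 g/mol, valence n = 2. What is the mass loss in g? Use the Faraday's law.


Apply Faraday's law: m = i*A*t*M / (n*F)
Total charge passed Q = i*A*t = 0.3558*24*71242 = 608349.6864 C
m = Q*M/(n*F) = 608349.6864*30/(2*96485) = 94.577 g

94.577 g


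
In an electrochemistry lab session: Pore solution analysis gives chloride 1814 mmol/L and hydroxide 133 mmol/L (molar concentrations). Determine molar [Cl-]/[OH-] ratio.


Threshold parameter = [Cl-] / [OH-] (molar basis; both in mmol/L, so units cancel)
Ratio = 1814 / 133 = 13.64

13.64


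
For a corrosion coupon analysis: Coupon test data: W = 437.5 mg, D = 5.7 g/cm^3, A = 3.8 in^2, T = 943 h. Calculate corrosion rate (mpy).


Apply the mpy weight-loss relation: CR = 534 * W / (D * A * T)
Numerator: 534 * 437.5 = 233625.0
Denominator: 5.7 * 3.8 * 943 = 20425.38
CR = 233625.0 / 20425.38 = 11.438 mpy

11.438 mpy


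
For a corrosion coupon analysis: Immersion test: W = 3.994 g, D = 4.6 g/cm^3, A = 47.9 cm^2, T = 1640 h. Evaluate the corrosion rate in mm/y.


Apply the mm/y weight-loss relation: CR = 87600 * W / (D * A * T)
Numerator: 87600 * 3.994 = 349874.4
Denominator: 4.6 * 47.9 * 1640 = 361357.6
CR = 349874.4 / 361357.6 = 0.96822 mm/y

0.96822 mm/y


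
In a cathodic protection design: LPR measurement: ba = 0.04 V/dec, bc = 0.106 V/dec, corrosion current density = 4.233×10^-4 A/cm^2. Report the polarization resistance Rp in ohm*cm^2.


Apply the Stern-Geary equation: Rp = ba*bc / (2.303*icorr*(ba+bc))
ba*bc = 0.04*0.106 = 0.00424
ba+bc = 0.146; 2.303*icorr*(ba+bc) = 2.303*4.233×10^-4*0.146 = 1.4232955×10^-4
Rp = 0.00424 / 1.4232955×10^-4 = 29.8 ohm*cm^2

29.8 ohm*cm^2


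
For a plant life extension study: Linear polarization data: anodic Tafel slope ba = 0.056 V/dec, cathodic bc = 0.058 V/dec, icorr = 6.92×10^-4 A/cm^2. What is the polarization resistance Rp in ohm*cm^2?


Apply the Stern-Geary equation: Rp = ba*bc / (2.303*icorr*(ba+bc))
ba*bc = 0.056*0.058 = 0.003248
ba+bc = 0.114; 2.303*icorr*(ba+bc) = 2.303*6.92×10^-4*0.114 = 1.8167906×10^-4
Rp = 0.003248 / 1.8167906×10^-4 = 17.88 ohm*cm^2

17.88 ohm*cm^2


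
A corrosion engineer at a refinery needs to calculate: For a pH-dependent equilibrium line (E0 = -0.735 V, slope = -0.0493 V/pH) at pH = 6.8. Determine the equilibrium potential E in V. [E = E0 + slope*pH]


Apply the Pourbaix line equation: E = E0 + slope*pH
E = -0.735 + (-0.0493)*6.8 = -0.735 + (-0.33524) = -1.07024 V
Rounded to 3 decimal places: E = -1.070 V

-1.070 V


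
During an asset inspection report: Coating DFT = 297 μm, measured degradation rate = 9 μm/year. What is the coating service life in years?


Service life = thickness / degradation rate
Life = 297 / 9 = 33.0 years

33.0 years


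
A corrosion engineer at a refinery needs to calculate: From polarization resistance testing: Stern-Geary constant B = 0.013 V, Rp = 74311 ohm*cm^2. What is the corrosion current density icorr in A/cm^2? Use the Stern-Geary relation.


Apply the Stern-Geary relation: icorr = B / Rp
icorr = 0.013 / 74311 = 1.749×10^-7 A/cm^2

1.749×10^-7 A/cm^2


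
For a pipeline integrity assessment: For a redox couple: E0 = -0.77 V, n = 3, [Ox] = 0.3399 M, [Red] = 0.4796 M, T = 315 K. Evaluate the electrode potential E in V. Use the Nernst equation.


Apply the Nernst equation: E = E0 + (RT/nF)*ln([Ox]/[Red])
Step 1: RT/nF = 8.314*315/(3*96485) = 0.00904773 V
Step 2: [Ox]/[Red] = 0.3399/0.4796 = 0.708716
Step 3: ln(0.708716) = -0.3443
Step 4: correction = 0.00904773 * -0.3443 = -0.0031 V
E = -0.77 + -0.0031 = -0.7731 V

-0.7731 V


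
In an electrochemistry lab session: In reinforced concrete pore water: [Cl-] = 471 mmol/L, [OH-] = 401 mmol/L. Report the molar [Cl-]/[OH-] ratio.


Threshold parameter = [Cl-] / [OH-] (molar basis; both in mmol/L, so units cancel)
Ratio = 471 / 401 = 1.17

1.17


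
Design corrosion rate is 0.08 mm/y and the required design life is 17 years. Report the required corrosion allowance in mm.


Corrosion allowance = CR × design life
CA = 0.08 * 17 = 1.36 mm

1.36 mm


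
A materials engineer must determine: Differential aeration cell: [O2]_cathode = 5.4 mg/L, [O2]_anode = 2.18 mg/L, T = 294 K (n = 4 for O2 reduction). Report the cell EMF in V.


Apply the Nernst concentration-cell relation: E = (RT/nF)*ln(C_cathode/C_anode)
RT/nF = 8.314*294/(4*96485) = 0.00633341 V
ln(5.4/2.18) = 0.90707
E = 0.00633341 * 0.90707 = 0.00574 V

0.00574 V


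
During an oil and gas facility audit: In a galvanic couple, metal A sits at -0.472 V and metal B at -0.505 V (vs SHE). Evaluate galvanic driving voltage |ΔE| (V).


Driving voltage is the absolute potential difference.
|ΔE| = |-0.472 − (-0.505)| = 0.033 V

0.033 V


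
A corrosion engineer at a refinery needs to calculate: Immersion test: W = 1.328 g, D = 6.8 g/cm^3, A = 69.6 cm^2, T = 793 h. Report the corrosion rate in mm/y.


Apply the mm/y weight-loss relation: CR = 87600 * W / (D * A * T)
Numerator: 87600 * 1.328 = 116332.8
Denominator: 6.8 * 69.6 * 793 = 375311.04
CR = 116332.8 / 375311.04 = 0.309964 mm/y

0.309964 mm/y


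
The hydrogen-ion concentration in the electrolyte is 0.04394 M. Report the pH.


pH = −log10[H+]
pH = −log10(0.04394) = 1.36

1.36


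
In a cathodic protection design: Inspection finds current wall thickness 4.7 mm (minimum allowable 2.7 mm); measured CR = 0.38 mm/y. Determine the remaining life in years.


Apply the remaining-life relation: RL = (t_current − t_min) / CR
RL = (4.7 − 2.7) / 0.38 = 2.0 / 0.38 = 5.3 years

5.3 years


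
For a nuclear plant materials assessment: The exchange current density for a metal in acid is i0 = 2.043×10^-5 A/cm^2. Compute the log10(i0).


i0 = 2.043×10^-5 A/cm^2
log10(i0) = -4.69

-4.69


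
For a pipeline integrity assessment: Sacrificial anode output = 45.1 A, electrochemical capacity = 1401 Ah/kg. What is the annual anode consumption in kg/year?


Annual consumption = current * hours per year / capacity
Rate = 45.1 * 8760 / 1401 = 282.0 kg/year

282.0 kg/year


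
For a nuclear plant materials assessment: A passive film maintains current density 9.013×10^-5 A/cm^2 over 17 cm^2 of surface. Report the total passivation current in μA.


I = i_pass * A, then convert A → μA (×10^6)
I = 9.013×10^-5 * 17 * 10^6 = 1532.21 μA

1532.21 μA


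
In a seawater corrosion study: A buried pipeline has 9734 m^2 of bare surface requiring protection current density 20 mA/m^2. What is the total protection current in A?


I = area * current density, then convert mA → A (÷1000)
I = 9734 * 20 / 1000 = 194.68 A

194.68 A


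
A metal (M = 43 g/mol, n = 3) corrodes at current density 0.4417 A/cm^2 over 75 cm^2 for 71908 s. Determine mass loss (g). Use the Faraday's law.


Apply Faraday's law: m = i*A*t*M / (n*F)
Total charge passed Q = i*A*t = 0.4417*75*71908 = 2382132.27 C
m = Q*M/(n*F) = 2382132.27*43/(3*96485) = 353.87776 g

353.87776 g


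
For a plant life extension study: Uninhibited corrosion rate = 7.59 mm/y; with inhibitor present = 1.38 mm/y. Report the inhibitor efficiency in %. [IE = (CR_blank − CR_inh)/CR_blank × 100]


Apply the inhibitor-efficiency definition: IE = (CR_blank − CR_inh)/CR_blank × 100
IE = (7.59 − 1.38) / 7.59 × 100
IE = 6.21 / 7.59 × 100 = 81.8 %

81.8 %


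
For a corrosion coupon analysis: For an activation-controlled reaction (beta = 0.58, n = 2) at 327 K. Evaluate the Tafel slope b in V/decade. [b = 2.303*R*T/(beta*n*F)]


Apply the Tafel slope relation: b = 2.303*R*T/(beta*n*F)
Numerator: 2.303 * 8.314 * 327 = 6261.12
Denominator: 0.58 * 2 * 96485 = 111922.6
b = 6261.12 / 111922.6 = 0.056 V/decade

0.056 V/decade


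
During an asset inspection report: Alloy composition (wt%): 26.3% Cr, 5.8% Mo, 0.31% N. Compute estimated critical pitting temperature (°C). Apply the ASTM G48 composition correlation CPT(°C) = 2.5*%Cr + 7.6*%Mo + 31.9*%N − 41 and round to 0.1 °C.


Apply the ASTM G48 empirical CPT estimate: CPT(°C) = 2.5*%Cr + 7.6*%Mo + 31.9*%N − 41
2.5*26.3 = 65.75; 7.6*5.8 = 44.08; 31.9*0.31 = 9.889
CPT = 65.75 + 44.08 + 9.889 − 41 = 78.719 °C
Rounded to 0.1 °C: CPT ≈ 78.7 °C

78.7 °C


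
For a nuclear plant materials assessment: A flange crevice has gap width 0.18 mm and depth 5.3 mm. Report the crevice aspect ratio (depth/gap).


Aspect ratio = depth / gap
Ratio = 5.3 / 0.18 = 29.4

29.4


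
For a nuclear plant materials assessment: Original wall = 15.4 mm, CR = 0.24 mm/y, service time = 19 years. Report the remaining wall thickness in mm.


Remaining wall = original − CR × time
t = 15.4 − 0.24*19 = 15.4 − 4.56 = 10.84 mm

10.84 mm


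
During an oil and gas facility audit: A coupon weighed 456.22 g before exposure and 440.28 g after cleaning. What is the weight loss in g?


Weight loss = initial − final
WL = 456.22 − 440.28 = 15.94 g

15.94 g


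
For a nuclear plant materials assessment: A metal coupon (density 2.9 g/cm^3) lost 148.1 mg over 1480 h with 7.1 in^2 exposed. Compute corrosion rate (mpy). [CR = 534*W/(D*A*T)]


Apply the mpy weight-loss relation: CR = 534 * W / (D * A * T)
Numerator: 534 * 148.1 = 79085.4
Denominator: 2.9 * 7.1 * 1480 = 30473.2
CR = 79085.4 / 30473.2 = 2.59524 mpy

2.59524 mpy


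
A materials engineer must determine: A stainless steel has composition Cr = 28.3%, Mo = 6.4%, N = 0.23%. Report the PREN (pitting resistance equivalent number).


Apply the PREN formula: PREN = Cr + 3.3*Mo + 16*N
PREN = 28.3 + 3.3*6.4 + 16*0.23
PREN = 28.3 + 21.12 + 3.68 = 53.1

53.1


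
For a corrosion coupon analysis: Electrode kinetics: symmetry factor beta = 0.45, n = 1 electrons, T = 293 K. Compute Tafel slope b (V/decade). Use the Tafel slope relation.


Apply the Tafel slope relation: b = 2.303*R*T/(beta*n*F)
Numerator: 2.303 * 8.314 * 293 = 5610.11
Denominator: 0.45 * 1 * 96485 = 43418.25
b = 5610.11 / 43418.25 = 0.129 V/decade

0.129 V/decade


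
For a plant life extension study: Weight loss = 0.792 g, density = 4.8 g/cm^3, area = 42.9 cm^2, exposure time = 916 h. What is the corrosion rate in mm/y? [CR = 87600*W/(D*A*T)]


Apply the mm/y weight-loss relation: CR = 87600 * W / (D * A * T)
Numerator: 87600 * 0.792 = 69379.2
Denominator: 4.8 * 42.9 * 916 = 188622.72
CR = 69379.2 / 188622.72 = 0.3678 mm/y

0.3678 mm/y


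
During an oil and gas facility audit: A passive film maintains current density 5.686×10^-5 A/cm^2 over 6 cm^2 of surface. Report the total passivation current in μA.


I = i_pass * A, then convert A → μA (×10^6)
I = 5.686×10^-5 * 6 * 10^6 = 341.16 μA

341.16 μA


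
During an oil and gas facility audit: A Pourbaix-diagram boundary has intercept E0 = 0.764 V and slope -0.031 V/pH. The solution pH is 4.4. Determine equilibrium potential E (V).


Apply the Pourbaix line equation: E = E0 + slope*pH
E = 0.764 + (-0.031)*4.4 = 0.764 + (-0.1364) = 0.6276 V
Rounded to 4 decimal places: E = 0.6276 V

0.6276 V


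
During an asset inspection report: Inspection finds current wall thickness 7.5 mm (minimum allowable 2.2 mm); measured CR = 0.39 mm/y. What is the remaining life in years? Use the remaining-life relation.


Apply the remaining-life relation: RL = (t_current − t_min) / CR
RL = (7.5 − 2.2) / 0.39 = 5.3 / 0.39 = 13.6 years

13.6 years


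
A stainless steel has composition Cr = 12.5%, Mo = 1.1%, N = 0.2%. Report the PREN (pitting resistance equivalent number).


Apply the PREN formula: PREN = Cr + 3.3*Mo + 16*N
PREN = 12.5 + 3.3*1.1 + 16*0.2
PREN = 12.5 + 3.63 + 3.2 = 19.33

19.33


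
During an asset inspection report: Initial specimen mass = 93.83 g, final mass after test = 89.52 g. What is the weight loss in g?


Weight loss = initial − final
WL = 93.83 − 89.52 = 4.31 g

4.31 g


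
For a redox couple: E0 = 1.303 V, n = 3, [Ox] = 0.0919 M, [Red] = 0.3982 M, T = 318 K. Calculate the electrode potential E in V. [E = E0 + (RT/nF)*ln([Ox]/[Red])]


Apply the Nernst equation: E = E0 + (RT/nF)*ln([Ox]/[Red])
Step 1: RT/nF = 8.314*318/(3*96485) = 0.0091339 V
Step 2: [Ox]/[Red] = 0.0919/0.3982 = 0.230789
Step 3: ln(0.230789) = -1.466251
Step 4: correction = 0.0091339 * -1.466251 = -0.0134 V
E = 1.303 + -0.0134 = 1.2896 V

1.2896 V


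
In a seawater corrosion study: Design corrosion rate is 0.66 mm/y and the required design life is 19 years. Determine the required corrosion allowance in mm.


Corrosion allowance = CR × design life
CA = 0.66 * 19 = 12.54 mm

12.54 mm


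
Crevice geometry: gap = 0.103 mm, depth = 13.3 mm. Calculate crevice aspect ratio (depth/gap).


Aspect ratio = depth / gap
Ratio = 13.3 / 0.103 = 129.1

129.1


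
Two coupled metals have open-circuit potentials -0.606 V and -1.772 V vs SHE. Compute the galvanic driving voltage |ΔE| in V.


Driving voltage is the absolute potential difference.
|ΔE| = |-0.606 − (-1.772)| = 1.166 V

1.166 V


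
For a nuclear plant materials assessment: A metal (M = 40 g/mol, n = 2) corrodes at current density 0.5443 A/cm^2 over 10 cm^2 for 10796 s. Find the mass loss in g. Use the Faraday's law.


Apply Faraday's law: m = i*A*t*M / (n*F)
Total charge passed Q = i*A*t = 0.5443*10*10796 = 58762.628 C
m = Q*M/(n*F) = 58762.628*40/(2*96485) = 12.18068 g

12.18068 g


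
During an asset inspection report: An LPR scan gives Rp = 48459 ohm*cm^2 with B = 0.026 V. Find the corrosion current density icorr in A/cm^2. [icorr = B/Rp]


Apply the Stern-Geary relation: icorr = B / Rp
icorr = 0.026 / 48459 = 5.365×10^-7 A/cm^2

5.365×10^-7 A/cm^2


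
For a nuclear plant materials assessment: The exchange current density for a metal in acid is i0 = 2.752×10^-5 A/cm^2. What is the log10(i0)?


i0 = 2.752×10^-5 A/cm^2
log10(i0) = -4.56

-4.56


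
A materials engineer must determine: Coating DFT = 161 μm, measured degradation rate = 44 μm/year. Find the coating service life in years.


Service life = thickness / degradation rate
Life = 161 / 44 = 3.7 years

3.7 years


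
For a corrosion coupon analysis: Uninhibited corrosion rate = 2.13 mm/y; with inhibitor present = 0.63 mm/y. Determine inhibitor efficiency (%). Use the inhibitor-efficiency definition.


Apply the inhibitor-efficiency definition: IE = (CR_blank − CR_inh)/CR_blank × 100
IE = (2.13 − 0.63) / 2.13 × 100
IE = 1.5 / 2.13 × 100 = 70.4 %

70.4 %


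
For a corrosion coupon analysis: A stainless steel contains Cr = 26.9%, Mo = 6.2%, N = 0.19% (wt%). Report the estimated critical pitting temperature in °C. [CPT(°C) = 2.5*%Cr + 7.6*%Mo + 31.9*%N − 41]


Apply the ASTM G48 empirical CPT estimate: CPT(°C) = 2.5*%Cr + 7.6*%Mo + 31.9*%N − 41
2.5*26.9 = 67.25; 7.6*6.2 = 47.12; 31.9*0.19 = 6.061
CPT = 67.25 + 47.12 + 6.061 − 41 = 79.431 °C
Rounded to 0.1 °C: CPT ≈ 79.4 °C

79.4 °C


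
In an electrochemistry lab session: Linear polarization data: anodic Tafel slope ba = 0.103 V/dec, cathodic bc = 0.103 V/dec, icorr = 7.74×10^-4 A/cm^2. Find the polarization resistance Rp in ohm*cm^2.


Apply the Stern-Geary equation: Rp = ba*bc / (2.303*icorr*(ba+bc))
ba*bc = 0.103*0.103 = 0.010609
ba+bc = 0.206; 2.303*icorr*(ba+bc) = 2.303*7.74×10^-4*0.206 = 3.6719953×10^-4
Rp = 0.010609 / 3.6719953×10^-4 = 28.9 ohm*cm^2

28.9 ohm*cm^2


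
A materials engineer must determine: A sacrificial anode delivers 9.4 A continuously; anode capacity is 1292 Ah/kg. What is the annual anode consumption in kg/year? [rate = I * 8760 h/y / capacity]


Annual consumption = current * hours per year / capacity
Rate = 9.4 * 8760 / 1292 = 63.7 kg/year

63.7 kg/year


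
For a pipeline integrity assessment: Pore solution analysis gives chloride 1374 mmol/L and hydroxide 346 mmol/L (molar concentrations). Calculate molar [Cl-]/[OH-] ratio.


Threshold parameter = [Cl-] / [OH-] (molar basis; both in mmol/L, so units cancel)
Ratio = 1374 / 346 = 3.97

3.97


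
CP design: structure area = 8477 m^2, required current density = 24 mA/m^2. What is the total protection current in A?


I = area * current density, then convert mA → A (÷1000)
I = 8477 * 24 / 1000 = 203.45 A

203.45 A


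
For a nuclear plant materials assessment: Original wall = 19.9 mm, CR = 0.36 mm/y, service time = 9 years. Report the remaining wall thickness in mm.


Remaining wall = original − CR × time
t = 19.9 − 0.36*9 = 19.9 − 3.24 = 16.66 mm

16.66 mm


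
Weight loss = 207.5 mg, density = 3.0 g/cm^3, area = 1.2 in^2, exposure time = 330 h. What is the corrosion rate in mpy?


Apply the mpy weight-loss relation: CR = 534 * W / (D * A * T)
Numerator: 534 * 207.5 = 110805.0
Denominator: 3.0 * 1.2 * 330 = 1188.0
CR = 110805.0 / 1188.0 = 93.2702 mpy

93.2702 mpy


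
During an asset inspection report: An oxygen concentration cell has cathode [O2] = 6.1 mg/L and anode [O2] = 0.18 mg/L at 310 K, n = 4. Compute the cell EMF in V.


Apply the Nernst concentration-cell relation: E = (RT/nF)*ln(C_cathode/C_anode)
RT/nF = 8.314*310/(4*96485) = 0.00667808 V
ln(6.1/0.18) = 3.52309
E = 0.00667808 * 3.52309 = 0.02353 V

0.02353 V


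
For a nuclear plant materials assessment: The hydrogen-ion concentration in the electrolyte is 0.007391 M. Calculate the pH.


pH = −log10[H+]
pH = −log10(0.007391) = 2.13

2.13


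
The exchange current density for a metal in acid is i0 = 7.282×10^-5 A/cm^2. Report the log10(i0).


i0 = 7.282×10^-5 A/cm^2
log10(i0) = -4.138

-4.138


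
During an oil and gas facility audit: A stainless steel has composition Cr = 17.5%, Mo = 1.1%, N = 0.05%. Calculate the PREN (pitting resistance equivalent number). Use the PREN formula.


Apply the PREN formula: PREN = Cr + 3.3*Mo + 16*N
PREN = 17.5 + 3.3*1.1 + 16*0.05
PREN = 17.5 + 3.63 + 0.8 = 21.93

21.93


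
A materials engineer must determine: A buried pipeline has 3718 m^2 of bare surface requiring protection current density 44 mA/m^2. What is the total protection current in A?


I = area * current density, then convert mA → A (÷1000)
I = 3718 * 44 / 1000 = 163.59 A

163.59 A


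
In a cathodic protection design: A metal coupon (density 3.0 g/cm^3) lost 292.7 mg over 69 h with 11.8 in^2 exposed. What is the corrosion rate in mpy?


Apply the mpy weight-loss relation: CR = 534 * W / (D * A * T)
Numerator: 534 * 292.7 = 156301.8
Denominator: 3.0 * 11.8 * 69 = 2442.6
CR = 156301.8 / 2442.6 = 63.9899 mpy

63.9899 mpy


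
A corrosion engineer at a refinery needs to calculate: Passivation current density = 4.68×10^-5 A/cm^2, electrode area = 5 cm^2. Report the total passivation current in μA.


I = i_pass * A, then convert A → μA (×10^6)
I = 4.68×10^-5 * 5 * 10^6 = 234.0 μA

234.0 μA


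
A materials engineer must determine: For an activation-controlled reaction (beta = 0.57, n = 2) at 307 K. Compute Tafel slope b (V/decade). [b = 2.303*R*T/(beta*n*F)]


Apply the Tafel slope relation: b = 2.303*R*T/(beta*n*F)
Numerator: 2.303 * 8.314 * 307 = 5878.17
Denominator: 0.57 * 2 * 96485 = 109992.9
b = 5878.17 / 109992.9 = 0.0534 V/decade

0.0534 V/decade


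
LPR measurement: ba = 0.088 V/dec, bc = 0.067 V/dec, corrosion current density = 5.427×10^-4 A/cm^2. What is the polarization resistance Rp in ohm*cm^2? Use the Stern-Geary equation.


Apply the Stern-Geary equation: Rp = ba*bc / (2.303*icorr*(ba+bc))
ba*bc = 0.088*0.067 = 0.005896
ba+bc = 0.155; 2.303*icorr*(ba+bc) = 2.303*5.427×10^-4*0.155 = 1.9372491×10^-4
Rp = 0.005896 / 1.9372491×10^-4 = 30.4 ohm*cm^2

30.4 ohm*cm^2


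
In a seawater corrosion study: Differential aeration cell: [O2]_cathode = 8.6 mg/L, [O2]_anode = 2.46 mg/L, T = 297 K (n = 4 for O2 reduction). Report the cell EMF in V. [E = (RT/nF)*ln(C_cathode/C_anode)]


Apply the Nernst concentration-cell relation: E = (RT/nF)*ln(C_cathode/C_anode)
RT/nF = 8.314*297/(4*96485) = 0.00639804 V
ln(8.6/2.46) = 1.2516
E = 0.00639804 * 1.2516 = 0.00801 V

0.00801 V


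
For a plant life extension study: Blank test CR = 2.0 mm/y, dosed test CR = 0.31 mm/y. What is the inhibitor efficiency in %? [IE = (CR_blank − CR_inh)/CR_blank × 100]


Apply the inhibitor-efficiency definition: IE = (CR_blank − CR_inh)/CR_blank × 100
IE = (2.0 − 0.31) / 2.0 × 100
IE = 1.69 / 2.0 × 100 = 84.5 %

84.5 %


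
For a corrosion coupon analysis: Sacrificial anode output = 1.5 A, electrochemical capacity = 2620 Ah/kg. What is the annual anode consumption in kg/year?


Annual consumption = current * hours per year / capacity
Rate = 1.5 * 8760 / 2620 = 5.0 kg/year

5.0 kg/year


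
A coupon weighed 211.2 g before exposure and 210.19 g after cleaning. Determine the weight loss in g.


Weight loss = initial − final
WL = 211.2 − 210.19 = 1.01 g

1.01 g


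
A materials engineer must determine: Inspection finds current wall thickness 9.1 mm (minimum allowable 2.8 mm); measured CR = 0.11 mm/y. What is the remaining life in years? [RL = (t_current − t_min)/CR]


Apply the remaining-life relation: RL = (t_current − t_min) / CR
RL = (9.1 − 2.8) / 0.11 = 6.3 / 0.11 = 57.3 years

57.3 years


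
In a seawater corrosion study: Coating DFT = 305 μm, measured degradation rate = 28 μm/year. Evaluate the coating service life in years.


Service life = thickness / degradation rate
Life = 305 / 28 = 10.9 years

10.9 years


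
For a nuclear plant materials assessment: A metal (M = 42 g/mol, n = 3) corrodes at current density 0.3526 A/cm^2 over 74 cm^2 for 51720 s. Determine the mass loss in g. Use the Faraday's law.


Apply Faraday's law: m = i*A*t*M / (n*F)
Total charge passed Q = i*A*t = 0.3526*74*51720 = 1349498.928 C
m = Q*M/(n*F) = 1349498.928*42/(3*96485) = 195.8127 g

195.8127 g


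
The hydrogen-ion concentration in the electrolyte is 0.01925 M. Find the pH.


pH = −log10[H+]
pH = −log10(0.01925) = 1.72

1.72


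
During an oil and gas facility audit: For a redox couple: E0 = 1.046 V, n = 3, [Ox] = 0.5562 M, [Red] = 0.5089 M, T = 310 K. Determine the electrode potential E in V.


Apply the Nernst equation: E = E0 + (RT/nF)*ln([Ox]/[Red])
Step 1: RT/nF = 8.314*310/(3*96485) = 0.00890411 V
Step 2: [Ox]/[Red] = 0.5562/0.5089 = 1.092946
Step 3: ln(1.092946) = 0.088877
Step 4: correction = 0.00890411 * 0.088877 = 0.001 V
E = 1.046 + 0.001 = 1.047 V

1.047 V


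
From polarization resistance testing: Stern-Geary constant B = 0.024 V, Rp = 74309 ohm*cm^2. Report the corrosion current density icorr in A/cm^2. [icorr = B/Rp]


Apply the Stern-Geary relation: icorr = B / Rp
icorr = 0.024 / 74309 = 3.23×10^-7 A/cm^2

3.23×10^-7 A/cm^2


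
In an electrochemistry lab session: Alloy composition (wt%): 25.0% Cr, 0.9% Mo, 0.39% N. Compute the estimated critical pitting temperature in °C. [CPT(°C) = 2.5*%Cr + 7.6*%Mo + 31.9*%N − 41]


Apply the ASTM G48 empirical CPT estimate: CPT(°C) = 2.5*%Cr + 7.6*%Mo + 31.9*%N − 41
2.5*25.0 = 62.5; 7.6*0.9 = 6.84; 31.9*0.39 = 12.441
CPT = 62.5 + 6.84 + 12.441 − 41 = 40.781 °C
Rounded to 0.1 °C: CPT ≈ 40.8 °C

40.8 °C


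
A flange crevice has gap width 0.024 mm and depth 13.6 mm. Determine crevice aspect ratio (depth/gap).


Aspect ratio = depth / gap
Ratio = 13.6 / 0.024 = 566.7

566.7


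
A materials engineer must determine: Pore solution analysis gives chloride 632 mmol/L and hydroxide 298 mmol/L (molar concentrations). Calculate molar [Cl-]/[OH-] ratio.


Threshold parameter = [Cl-] / [OH-] (molar basis; both in mmol/L, so units cancel)
Ratio = 632 / 298 = 2.12

2.12


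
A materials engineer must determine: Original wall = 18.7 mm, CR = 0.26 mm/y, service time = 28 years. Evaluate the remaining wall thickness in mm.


Remaining wall = original − CR × time
t = 18.7 − 0.26*28 = 18.7 − 7.28 = 11.42 mm

11.42 mm


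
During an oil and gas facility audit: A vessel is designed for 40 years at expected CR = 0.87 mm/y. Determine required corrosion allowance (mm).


Corrosion allowance = CR × design life
CA = 0.87 * 40 = 34.8 mm

34.8 mm


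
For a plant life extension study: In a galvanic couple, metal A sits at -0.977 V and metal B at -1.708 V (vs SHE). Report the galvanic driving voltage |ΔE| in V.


Driving voltage is the absolute potential difference.
|ΔE| = |-0.977 − (-1.708)| = 0.731 V

0.731 V


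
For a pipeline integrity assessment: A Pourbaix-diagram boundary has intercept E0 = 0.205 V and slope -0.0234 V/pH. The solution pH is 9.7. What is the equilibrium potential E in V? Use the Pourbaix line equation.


Apply the Pourbaix line equation: E = E0 + slope*pH
E = 0.205 + (-0.0234)*9.7 = 0.205 + (-0.22698) = -0.02198 V
Rounded to 4 decimal places: E = -0.0220 V

-0.0220 V


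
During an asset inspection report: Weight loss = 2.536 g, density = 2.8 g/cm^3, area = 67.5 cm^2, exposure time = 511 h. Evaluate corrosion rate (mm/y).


Apply the mm/y weight-loss relation: CR = 87600 * W / (D * A * T)
Numerator: 87600 * 2.536 = 222153.6
Denominator: 2.8 * 67.5 * 511 = 96579.0
CR = 222153.6 / 96579.0 = 2.300227 mm/y

2.300227 mm/y


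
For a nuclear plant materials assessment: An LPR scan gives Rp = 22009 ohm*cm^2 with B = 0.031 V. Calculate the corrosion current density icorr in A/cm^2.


Apply the Stern-Geary relation: icorr = B / Rp
icorr = 0.031 / 22009 = 1.409×10^-6 A/cm^2

1.409×10^-6 A/cm^2


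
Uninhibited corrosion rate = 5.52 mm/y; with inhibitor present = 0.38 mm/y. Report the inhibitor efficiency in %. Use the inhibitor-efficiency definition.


Apply the inhibitor-efficiency definition: IE = (CR_blank − CR_inh)/CR_blank × 100
IE = (5.52 − 0.38) / 5.52 × 100
IE = 5.14 / 5.52 × 100 = 93.1 %

93.1 %


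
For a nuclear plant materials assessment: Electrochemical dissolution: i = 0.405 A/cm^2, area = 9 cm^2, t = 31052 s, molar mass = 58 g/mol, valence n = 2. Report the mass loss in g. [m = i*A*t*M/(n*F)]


Apply Faraday's law: m = i*A*t*M / (n*F)
Total charge passed Q = i*A*t = 0.405*9*31052 = 113184.54 C
m = Q*M/(n*F) = 113184.54*58/(2*96485) = 34.01929 g

34.01929 g


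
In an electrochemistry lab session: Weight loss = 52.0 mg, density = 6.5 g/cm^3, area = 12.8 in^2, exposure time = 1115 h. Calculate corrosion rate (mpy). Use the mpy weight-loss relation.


Apply the mpy weight-loss relation: CR = 534 * W / (D * A * T)
Numerator: 534 * 52.0 = 27768.0
Denominator: 6.5 * 12.8 * 1115 = 92768.0
CR = 27768.0 / 92768.0 = 0.2993 mpy

0.2993 mpy


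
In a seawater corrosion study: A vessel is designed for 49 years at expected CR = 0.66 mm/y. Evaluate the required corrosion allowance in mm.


Corrosion allowance = CR × design life
CA = 0.66 * 49 = 32.34 mm

32.34 mm


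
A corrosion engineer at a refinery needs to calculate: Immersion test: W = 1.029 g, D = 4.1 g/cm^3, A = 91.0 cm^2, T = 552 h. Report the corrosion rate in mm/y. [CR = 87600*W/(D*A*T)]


Apply the mm/y weight-loss relation: CR = 87600 * W / (D * A * T)
Numerator: 87600 * 1.029 = 90140.4
Denominator: 4.1 * 91.0 * 552 = 205951.2
CR = 90140.4 / 205951.2 = 0.43768 mm/y

0.43768 mm/y


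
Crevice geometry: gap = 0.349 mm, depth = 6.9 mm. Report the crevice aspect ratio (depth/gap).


Aspect ratio = depth / gap
Ratio = 6.9 / 0.349 = 19.8

19.8


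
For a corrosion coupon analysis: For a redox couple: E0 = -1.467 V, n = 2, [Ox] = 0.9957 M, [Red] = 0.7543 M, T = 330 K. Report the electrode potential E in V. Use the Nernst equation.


Apply the Nernst equation: E = E0 + (RT/nF)*ln([Ox]/[Red])
Step 1: RT/nF = 8.314*330/(2*96485) = 0.01421786 V
Step 2: [Ox]/[Red] = 0.9957/0.7543 = 1.320032
Step 3: ln(1.320032) = 0.277656
Step 4: correction = 0.01421786 * 0.277656 = 0.004 V
E = -1.467 + 0.004 = -1.463 V

-1.463 V


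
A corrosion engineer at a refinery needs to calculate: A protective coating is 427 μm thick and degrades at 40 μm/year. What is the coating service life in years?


Service life = thickness / degradation rate
Life = 427 / 40 = 10.7 years

10.7 years


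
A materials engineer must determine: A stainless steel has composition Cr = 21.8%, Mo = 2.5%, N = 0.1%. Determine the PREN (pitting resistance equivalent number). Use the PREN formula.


Apply the PREN formula: PREN = Cr + 3.3*Mo + 16*N
PREN = 21.8 + 3.3*2.5 + 16*0.1
PREN = 21.8 + 8.25 + 1.6 = 31.65

31.65


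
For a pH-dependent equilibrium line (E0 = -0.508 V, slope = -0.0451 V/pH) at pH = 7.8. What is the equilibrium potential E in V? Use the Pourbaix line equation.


Apply the Pourbaix line equation: E = E0 + slope*pH
E = -0.508 + (-0.0451)*7.8 = -0.508 + (-0.35178) = -0.85978 V
Rounded to 3 decimal places: E = -0.860 V

-0.860 V


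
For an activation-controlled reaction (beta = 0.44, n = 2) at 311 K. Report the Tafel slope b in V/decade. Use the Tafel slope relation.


Apply the Tafel slope relation: b = 2.303*R*T/(beta*n*F)
Numerator: 2.303 * 8.314 * 311 = 5954.76
Denominator: 0.44 * 2 * 96485 = 84906.8
b = 5954.76 / 84906.8 = 0.0701 V/decade

0.0701 V/decade


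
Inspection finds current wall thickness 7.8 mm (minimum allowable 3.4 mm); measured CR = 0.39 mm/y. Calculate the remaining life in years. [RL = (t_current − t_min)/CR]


Apply the remaining-life relation: RL = (t_current − t_min) / CR
RL = (7.8 − 3.4) / 0.39 = 4.4 / 0.39 = 11.3 years

11.3 years


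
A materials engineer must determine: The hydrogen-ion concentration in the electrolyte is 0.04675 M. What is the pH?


pH = −log10[H+]
pH = −log10(0.04675) = 1.33

1.33
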